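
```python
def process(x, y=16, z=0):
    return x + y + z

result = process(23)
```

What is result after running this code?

Step 1: process(23) uses defaults y = 16, z = 0.
Step 2: Returns 23 + 16 + 0 = 39.
Step 3: result = 39

The answer is 39.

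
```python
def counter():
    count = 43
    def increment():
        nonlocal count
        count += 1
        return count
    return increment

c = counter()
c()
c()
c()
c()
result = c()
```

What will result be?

Step 1: counter() creates closure with count = 43.
Step 2: Each c() call increments count via nonlocal. After 5 calls: 43 + 5 = 48.
Step 3: result = 48

The answer is 48.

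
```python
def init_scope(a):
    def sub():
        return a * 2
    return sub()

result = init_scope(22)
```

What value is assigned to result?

Step 1: init_scope(22) binds parameter a = 22.
Step 2: sub() accesses a = 22 from enclosing scope.
Step 3: result = 22 * 2 = 44

The answer is 44.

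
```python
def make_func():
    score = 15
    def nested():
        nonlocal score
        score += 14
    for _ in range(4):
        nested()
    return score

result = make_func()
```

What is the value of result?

Step 1: score = 15.
Step 2: nested() is called 4 times in a loop, each adding 14 via nonlocal.
Step 3: score = 15 + 14 * 4 = 71

The answer is 71.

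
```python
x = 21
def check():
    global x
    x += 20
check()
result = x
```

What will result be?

Step 1: x = 21 globally.
Step 2: check() modifies global x: x += 20 = 41.
Step 3: result = 41

The answer is 41.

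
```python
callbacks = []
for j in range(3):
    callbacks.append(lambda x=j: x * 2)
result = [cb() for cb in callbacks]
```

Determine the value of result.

Step 1: Default arg x=j captures j at each iteration.
Step 2: callbacks[k] has x defaulting to k, returns k * 2.
Step 3: result = [0, 2, 4]

The answer is [0, 2, 4].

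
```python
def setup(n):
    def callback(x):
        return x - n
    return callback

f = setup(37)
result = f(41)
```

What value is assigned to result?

Step 1: setup(37) creates a closure capturing n = 37.
Step 2: f(41) computes 41 - 37 = 4.
Step 3: result = 4

The answer is 4.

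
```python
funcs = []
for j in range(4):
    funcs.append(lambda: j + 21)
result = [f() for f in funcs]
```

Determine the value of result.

Step 1: All lambdas capture j by reference. After the loop, j = 3.
Step 2: Each call returns 3 + 21 = 24.
Step 3: result = [24, 24, 24, 24]

The answer is [24, 24, 24, 24].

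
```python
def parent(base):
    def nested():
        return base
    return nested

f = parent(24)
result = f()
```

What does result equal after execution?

Step 1: parent(24) creates closure capturing base = 24.
Step 2: f() returns the captured base = 24.
Step 3: result = 24

The answer is 24.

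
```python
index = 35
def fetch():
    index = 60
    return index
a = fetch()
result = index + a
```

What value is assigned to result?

Step 1: Global index = 35. fetch() returns local index = 60.
Step 2: a = 60. Global index still = 35.
Step 3: result = 35 + 60 = 95

The answer is 95.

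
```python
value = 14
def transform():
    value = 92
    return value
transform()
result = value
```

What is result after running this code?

Step 1: value = 14 globally.
Step 2: transform() creates a LOCAL value = 92 (no global keyword!).
Step 3: The global value is unchanged. result = 14

The answer is 14.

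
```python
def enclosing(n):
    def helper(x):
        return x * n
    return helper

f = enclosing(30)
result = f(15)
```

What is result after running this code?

Step 1: enclosing(30) creates a closure capturing n = 30.
Step 2: f(15) computes 15 * 30 = 450.
Step 3: result = 450

The answer is 450.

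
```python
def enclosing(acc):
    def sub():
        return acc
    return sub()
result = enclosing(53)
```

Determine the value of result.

Step 1: enclosing(53) binds parameter acc = 53.
Step 2: sub() looks up acc in enclosing scope and finds the parameter acc = 53.
Step 3: result = 53

The answer is 53.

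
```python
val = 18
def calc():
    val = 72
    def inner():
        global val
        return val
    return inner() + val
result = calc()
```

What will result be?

Step 1: Global val = 18. calc() shadows with local val = 72.
Step 2: inner() uses global keyword, so inner() returns global val = 18.
Step 3: calc() returns 18 + 72 = 90

The answer is 90.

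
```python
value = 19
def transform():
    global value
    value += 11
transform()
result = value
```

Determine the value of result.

Step 1: value = 19 globally.
Step 2: transform() modifies global value: value += 11 = 30.
Step 3: result = 30

The answer is 30.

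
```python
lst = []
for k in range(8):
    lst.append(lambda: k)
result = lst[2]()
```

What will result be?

Step 1: The loop creates 8 lambdas, all referencing the same variable k.
Step 2: After the loop, k = 7 (final value).
Step 3: lst[2]() looks up k at call time and finds 7. This is the late binding gotcha. result = 7

The answer is 7.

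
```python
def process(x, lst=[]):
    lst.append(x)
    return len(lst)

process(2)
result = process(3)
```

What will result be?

Step 1: Mutable default list persists between calls.
Step 2: First call: lst = [2], len = 1. Second call: lst = [2, 3], len = 2.
Step 3: result = 2

The answer is 2.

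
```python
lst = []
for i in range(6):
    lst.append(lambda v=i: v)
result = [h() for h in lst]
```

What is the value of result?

Step 1: Default arg v=i captures i at each iteration.
Step 2: Each lambda has its own default: 0, 1, ..., 5.
Step 3: result = [0, 1, 2, 3, 4, 5]

The answer is [0, 1, 2, 3, 4, 5].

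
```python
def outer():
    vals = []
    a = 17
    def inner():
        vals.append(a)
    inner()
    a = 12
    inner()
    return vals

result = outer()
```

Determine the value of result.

Step 1: a = 17. inner() appends current a to vals.
Step 2: First inner(): appends 17. Then a = 12.
Step 3: Second inner(): appends 12 (closure sees updated a). result = [17, 12]

The answer is [17, 12].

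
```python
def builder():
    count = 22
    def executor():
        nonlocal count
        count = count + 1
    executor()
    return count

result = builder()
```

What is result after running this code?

Step 1: builder() sets count = 22.
Step 2: executor() uses nonlocal to modify count in builder's scope: count = 22 + 1 = 23.
Step 3: builder() returns the modified count = 23

The answer is 23.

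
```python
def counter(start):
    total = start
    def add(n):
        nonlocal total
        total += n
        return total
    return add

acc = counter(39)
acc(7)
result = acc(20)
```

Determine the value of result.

Step 1: counter(39) creates closure with total = 39.
Step 2: First acc(7): total = 39 + 7 = 46.
Step 3: Second acc(20): total = 46 + 20 = 66. result = 66

The answer is 66.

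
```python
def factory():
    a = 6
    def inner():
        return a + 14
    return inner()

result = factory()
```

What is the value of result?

Step 1: factory() defines a = 6.
Step 2: inner() reads a = 6 from enclosing scope, returns 6 + 14 = 20.
Step 3: result = 20

The answer is 20.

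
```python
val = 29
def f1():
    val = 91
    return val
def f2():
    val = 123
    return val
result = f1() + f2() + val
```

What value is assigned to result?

Step 1: Each function shadows global val with its own local.
Step 2: f1() returns 91, f2() returns 123.
Step 3: Global val = 29 is unchanged. result = 91 + 123 + 29 = 243

The answer is 243.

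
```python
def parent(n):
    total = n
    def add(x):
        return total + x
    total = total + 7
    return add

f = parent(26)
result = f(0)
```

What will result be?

Step 1: parent(26) sets total = 26, then total = 26 + 7 = 33.
Step 2: Closures capture by reference, so add sees total = 33.
Step 3: f(0) returns 33 + 0 = 33

The answer is 33.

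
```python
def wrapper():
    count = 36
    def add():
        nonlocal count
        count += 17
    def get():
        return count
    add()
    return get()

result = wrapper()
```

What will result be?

Step 1: count = 36. add() modifies it via nonlocal, get() reads it.
Step 2: add() makes count = 36 + 17 = 53.
Step 3: get() returns 53. result = 53

The answer is 53.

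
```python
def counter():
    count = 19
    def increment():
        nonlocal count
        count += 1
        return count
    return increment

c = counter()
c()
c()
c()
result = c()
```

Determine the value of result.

Step 1: counter() creates closure with count = 19.
Step 2: Each c() call increments count via nonlocal. After 4 calls: 19 + 4 = 23.
Step 3: result = 23

The answer is 23.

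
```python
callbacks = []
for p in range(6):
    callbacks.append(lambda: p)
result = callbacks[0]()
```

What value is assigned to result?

Step 1: The loop creates 6 lambdas, all referencing the same variable p.
Step 2: After the loop, p = 5 (final value).
Step 3: callbacks[0]() looks up p at call time and finds 5. This is the late binding gotcha. result = 5

The answer is 5.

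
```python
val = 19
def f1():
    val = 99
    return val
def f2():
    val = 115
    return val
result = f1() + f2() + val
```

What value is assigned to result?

Step 1: Each function shadows global val with its own local.
Step 2: f1() returns 99, f2() returns 115.
Step 3: Global val = 19 is unchanged. result = 99 + 115 + 19 = 233

The answer is 233.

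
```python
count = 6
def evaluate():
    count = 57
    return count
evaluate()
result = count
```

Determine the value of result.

Step 1: Global count = 6.
Step 2: evaluate() creates local count = 57 (shadow, not modification).
Step 3: After evaluate() returns, global count is unchanged. result = 6

The answer is 6.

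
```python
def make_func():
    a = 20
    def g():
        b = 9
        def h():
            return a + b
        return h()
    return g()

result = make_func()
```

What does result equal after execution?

Step 1: make_func() defines a = 20. g() defines b = 9.
Step 2: h() accesses both from enclosing scopes: a = 20, b = 9.
Step 3: result = 20 + 9 = 29

The answer is 29.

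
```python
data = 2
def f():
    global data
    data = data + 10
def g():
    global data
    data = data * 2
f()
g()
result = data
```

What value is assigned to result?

Step 1: data = 2.
Step 2: f() adds 10: data = 2 + 10 = 12.
Step 3: g() doubles: data = 12 * 2 = 24.
Step 4: result = 24

The answer is 24.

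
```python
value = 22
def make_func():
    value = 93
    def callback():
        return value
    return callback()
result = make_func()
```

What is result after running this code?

Step 1: value = 22 globally, but make_func() defines value = 93 locally.
Step 2: callback() looks up value. Not in local scope, so checks enclosing scope (make_func) and finds value = 93.
Step 3: result = 93

The answer is 93.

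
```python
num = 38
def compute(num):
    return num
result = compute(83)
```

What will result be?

Step 1: Global num = 38.
Step 2: compute(83) takes parameter num = 83, which shadows the global.
Step 3: result = 83

The answer is 83.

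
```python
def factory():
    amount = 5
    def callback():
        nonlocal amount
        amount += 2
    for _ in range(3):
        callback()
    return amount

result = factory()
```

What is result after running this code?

Step 1: amount = 5.
Step 2: callback() is called 3 times in a loop, each adding 2 via nonlocal.
Step 3: amount = 5 + 2 * 3 = 11

The answer is 11.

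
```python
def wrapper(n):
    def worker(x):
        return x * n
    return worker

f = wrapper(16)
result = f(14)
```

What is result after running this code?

Step 1: wrapper(16) creates a closure capturing n = 16.
Step 2: f(14) computes 14 * 16 = 224.
Step 3: result = 224

The answer is 224.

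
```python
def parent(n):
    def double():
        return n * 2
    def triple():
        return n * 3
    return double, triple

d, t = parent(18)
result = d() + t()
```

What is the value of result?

Step 1: Both closures capture the same n = 18.
Step 2: d() = 18 * 2 = 36, t() = 18 * 3 = 54.
Step 3: result = 36 + 54 = 90

The answer is 90.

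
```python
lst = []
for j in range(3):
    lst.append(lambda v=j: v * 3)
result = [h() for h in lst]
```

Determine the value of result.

Step 1: Default arg v=j captures j at each iteration.
Step 2: lst[k] has v defaulting to k, returns k * 3.
Step 3: result = [0, 3, 6]

The answer is [0, 3, 6].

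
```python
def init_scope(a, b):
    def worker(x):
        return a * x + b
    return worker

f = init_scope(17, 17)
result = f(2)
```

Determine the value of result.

Step 1: init_scope(17, 17) captures a = 17, b = 17.
Step 2: f(2) computes 17 * 2 + 17 = 51.
Step 3: result = 51

The answer is 51.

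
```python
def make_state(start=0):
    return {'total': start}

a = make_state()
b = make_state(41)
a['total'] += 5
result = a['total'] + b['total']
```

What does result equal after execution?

Step 1: make_state() returns a new dict each call (immutable default 0).
Step 2: a = {'total': 0}, b = {'total': 41}.
Step 3: a['total'] += 5 = 5. result = 5 + 41 = 46

The answer is 46.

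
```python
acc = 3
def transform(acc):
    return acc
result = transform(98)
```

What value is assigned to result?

Step 1: Global acc = 3.
Step 2: transform(98) takes parameter acc = 98, which shadows the global.
Step 3: result = 98

The answer is 98.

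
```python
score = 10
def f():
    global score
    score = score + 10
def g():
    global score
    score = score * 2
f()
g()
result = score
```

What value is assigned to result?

Step 1: score = 10.
Step 2: f() adds 10: score = 10 + 10 = 20.
Step 3: g() doubles: score = 20 * 2 = 40.
Step 4: result = 40

The answer is 40.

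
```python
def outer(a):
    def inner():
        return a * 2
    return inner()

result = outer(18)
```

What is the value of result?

Step 1: outer(18) binds parameter a = 18.
Step 2: inner() accesses a = 18 from enclosing scope.
Step 3: result = 18 * 2 = 36

The answer is 36.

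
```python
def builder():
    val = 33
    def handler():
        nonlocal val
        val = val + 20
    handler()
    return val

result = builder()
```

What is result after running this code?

Step 1: builder() sets val = 33.
Step 2: handler() uses nonlocal to modify val in builder's scope: val = 33 + 20 = 53.
Step 3: builder() returns the modified val = 53

The answer is 53.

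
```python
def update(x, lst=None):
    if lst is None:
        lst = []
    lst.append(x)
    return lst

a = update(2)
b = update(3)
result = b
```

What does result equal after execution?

Step 1: None default with guard creates a NEW list each call.
Step 2: a = [2] (fresh list). b = [3] (another fresh list).
Step 3: result = [3] (this is the fix for mutable default)

The answer is [3].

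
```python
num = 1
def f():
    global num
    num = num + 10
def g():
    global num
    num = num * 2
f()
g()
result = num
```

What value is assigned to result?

Step 1: num = 1.
Step 2: f() adds 10: num = 1 + 10 = 11.
Step 3: g() doubles: num = 11 * 2 = 22.
Step 4: result = 22

The answer is 22.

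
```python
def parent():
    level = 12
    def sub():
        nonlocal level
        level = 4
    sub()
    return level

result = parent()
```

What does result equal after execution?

Step 1: parent() sets level = 12.
Step 2: sub() uses nonlocal to reassign level = 4.
Step 3: result = 4

The answer is 4.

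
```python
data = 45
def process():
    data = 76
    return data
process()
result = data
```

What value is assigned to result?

Step 1: data = 45 globally.
Step 2: process() creates a LOCAL data = 76 (no global keyword!).
Step 3: The global data is unchanged. result = 45

The answer is 45.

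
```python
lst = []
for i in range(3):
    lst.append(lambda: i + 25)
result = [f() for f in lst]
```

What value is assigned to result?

Step 1: All lambdas capture i by reference. After the loop, i = 2.
Step 2: Each call returns 2 + 25 = 27.
Step 3: result = [27, 27, 27]

The answer is [27, 27, 27].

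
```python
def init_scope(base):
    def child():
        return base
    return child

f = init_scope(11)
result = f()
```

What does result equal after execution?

Step 1: init_scope(11) creates closure capturing base = 11.
Step 2: f() returns the captured base = 11.
Step 3: result = 11

The answer is 11.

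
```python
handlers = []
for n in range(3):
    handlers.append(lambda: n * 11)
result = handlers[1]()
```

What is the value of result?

Step 1: All lambdas reference the same variable n (late binding).
Step 2: After the loop, n = 2. Every lambda returns n * 11.
Step 3: handlers[1]() = 2 * 11 = 22

The answer is 22.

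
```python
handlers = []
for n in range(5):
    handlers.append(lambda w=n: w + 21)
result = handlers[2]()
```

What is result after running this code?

Step 1: Default argument w=n captures n's value at definition time.
Step 2: handlers[2] was defined when n = 2, so w defaults to 2.
Step 3: result = 2 + 21 = 23 (default arg fixes the late binding issue)

The answer is 23.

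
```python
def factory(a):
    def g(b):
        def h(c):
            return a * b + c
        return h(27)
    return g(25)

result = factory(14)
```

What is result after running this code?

Step 1: a = 14, b = 25, c = 27.
Step 2: h() computes a * b + c = 14 * 25 + 27 = 377.
Step 3: result = 377

The answer is 377.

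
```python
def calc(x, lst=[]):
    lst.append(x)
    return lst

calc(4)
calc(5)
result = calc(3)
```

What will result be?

Step 1: Mutable default argument gotcha! The list [] is created once.
Step 2: Each call appends to the SAME list: [4], [4, 5], [4, 5, 3].
Step 3: result = [4, 5, 3]

The answer is [4, 5, 3].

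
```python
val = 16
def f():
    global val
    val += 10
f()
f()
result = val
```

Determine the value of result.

Step 1: val = 16.
Step 2: First f(): val = 16 + 10 = 26.
Step 3: Second f(): val = 26 + 10 = 36. result = 36

The answer is 36.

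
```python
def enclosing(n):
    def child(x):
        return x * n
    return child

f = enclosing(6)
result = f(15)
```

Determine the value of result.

Step 1: enclosing(6) creates a closure capturing n = 6.
Step 2: f(15) computes 15 * 6 = 90.
Step 3: result = 90

The answer is 90.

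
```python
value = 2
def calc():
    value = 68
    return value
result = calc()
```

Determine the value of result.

Step 1: Global value = 2.
Step 2: calc() creates local value = 68, shadowing the global.
Step 3: Returns local value = 68. result = 68

The answer is 68.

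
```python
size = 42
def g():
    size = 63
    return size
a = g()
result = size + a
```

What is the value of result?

Step 1: Global size = 42. g() returns local size = 63.
Step 2: a = 63. Global size still = 42.
Step 3: result = 42 + 63 = 105

The answer is 105.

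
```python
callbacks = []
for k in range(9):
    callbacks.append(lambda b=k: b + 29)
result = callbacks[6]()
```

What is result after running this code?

Step 1: Default argument b=k captures k's value at definition time.
Step 2: callbacks[6] was defined when k = 6, so b defaults to 6.
Step 3: result = 6 + 29 = 35 (default arg fixes the late binding issue)

The answer is 35.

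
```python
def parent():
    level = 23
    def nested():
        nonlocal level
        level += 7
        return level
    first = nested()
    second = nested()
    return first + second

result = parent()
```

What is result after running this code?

Step 1: level starts at 23.
Step 2: First call: level = 23 + 7 = 30, returns 30.
Step 3: Second call: level = 30 + 7 = 37, returns 37.
Step 4: result = 30 + 37 = 67

The answer is 67.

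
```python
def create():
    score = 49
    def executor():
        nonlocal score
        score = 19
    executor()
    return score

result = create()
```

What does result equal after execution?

Step 1: create() sets score = 49.
Step 2: executor() uses nonlocal to reassign score = 19.
Step 3: result = 19

The answer is 19.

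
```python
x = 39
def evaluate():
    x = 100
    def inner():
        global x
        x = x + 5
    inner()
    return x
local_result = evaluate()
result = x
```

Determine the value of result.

Step 1: Global x = 39. evaluate() creates local x = 100.
Step 2: inner() declares global x and adds 5: global x = 39 + 5 = 44.
Step 3: evaluate() returns its local x = 100 (unaffected by inner).
Step 4: result = global x = 44

The answer is 44.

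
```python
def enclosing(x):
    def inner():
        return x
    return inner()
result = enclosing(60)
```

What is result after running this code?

Step 1: enclosing(60) binds parameter x = 60.
Step 2: inner() looks up x in enclosing scope and finds the parameter x = 60.
Step 3: result = 60

The answer is 60.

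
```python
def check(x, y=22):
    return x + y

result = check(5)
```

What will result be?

Step 1: check(5) uses default y = 22.
Step 2: Returns 5 + 22 = 27.
Step 3: result = 27

The answer is 27.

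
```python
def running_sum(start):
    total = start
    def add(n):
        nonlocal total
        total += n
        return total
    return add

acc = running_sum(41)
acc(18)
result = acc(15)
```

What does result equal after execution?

Step 1: running_sum(41) creates closure with total = 41.
Step 2: First acc(18): total = 41 + 18 = 59.
Step 3: Second acc(15): total = 59 + 15 = 74. result = 74

The answer is 74.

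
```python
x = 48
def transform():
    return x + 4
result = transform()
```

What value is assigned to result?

Step 1: x = 48 is defined globally.
Step 2: transform() looks up x from global scope = 48, then computes 48 + 4 = 52.
Step 3: result = 52

The answer is 52.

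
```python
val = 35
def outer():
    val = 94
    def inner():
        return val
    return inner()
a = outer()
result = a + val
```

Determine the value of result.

Step 1: outer() has local val = 94. inner() reads from enclosing.
Step 2: outer() returns 94. Global val = 35 unchanged.
Step 3: result = 94 + 35 = 129

The answer is 129.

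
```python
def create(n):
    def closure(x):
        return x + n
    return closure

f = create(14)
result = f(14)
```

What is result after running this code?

Step 1: create(14) creates a closure that captures n = 14.
Step 2: f(14) calls the closure with x = 14, returning 14 + 14 = 28.
Step 3: result = 28

The answer is 28.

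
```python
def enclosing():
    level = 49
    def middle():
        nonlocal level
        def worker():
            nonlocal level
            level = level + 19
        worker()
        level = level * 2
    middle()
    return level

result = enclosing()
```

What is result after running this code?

Step 1: level = 49.
Step 2: worker() adds 19: level = 49 + 19 = 68.
Step 3: middle() doubles: level = 68 * 2 = 136.
Step 4: result = 136

The answer is 136.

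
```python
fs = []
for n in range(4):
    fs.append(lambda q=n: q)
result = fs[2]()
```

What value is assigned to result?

Step 1: Default argument q=n captures n's value at each iteration.
Step 2: fs[2] captured q = 2 when n was 2.
Step 3: result = 2

The answer is 2.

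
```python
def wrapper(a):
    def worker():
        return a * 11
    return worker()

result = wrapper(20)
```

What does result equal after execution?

Step 1: wrapper(20) binds parameter a = 20.
Step 2: worker() accesses a = 20 from enclosing scope.
Step 3: result = 20 * 11 = 220

The answer is 220.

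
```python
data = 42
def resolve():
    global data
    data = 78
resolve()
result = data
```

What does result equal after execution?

Step 1: data = 42 globally.
Step 2: resolve() declares global data and sets it to 78.
Step 3: After resolve(), global data = 78. result = 78

The answer is 78.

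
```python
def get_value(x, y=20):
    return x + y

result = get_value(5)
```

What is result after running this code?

Step 1: get_value(5) uses default y = 20.
Step 2: Returns 5 + 20 = 25.
Step 3: result = 25

The answer is 25.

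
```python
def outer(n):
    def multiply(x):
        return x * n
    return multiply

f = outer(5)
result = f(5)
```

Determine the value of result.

Step 1: outer(5) returns multiply closure with n = 5.
Step 2: f(5) computes 5 * 5 = 25.
Step 3: result = 25

The answer is 25.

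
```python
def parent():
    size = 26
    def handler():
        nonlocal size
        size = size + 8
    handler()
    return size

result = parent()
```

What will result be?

Step 1: parent() sets size = 26.
Step 2: handler() uses nonlocal to modify size in parent's scope: size = 26 + 8 = 34.
Step 3: parent() returns the modified size = 34

The answer is 34.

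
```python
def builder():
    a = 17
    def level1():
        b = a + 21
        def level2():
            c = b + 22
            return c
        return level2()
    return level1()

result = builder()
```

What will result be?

Step 1: a = 17. b = a + 21 = 38.
Step 2: c = b + 22 = 38 + 22 = 60.
Step 3: result = 60

The answer is 60.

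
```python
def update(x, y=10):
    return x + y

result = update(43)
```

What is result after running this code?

Step 1: update(43) uses default y = 10.
Step 2: Returns 43 + 10 = 53.
Step 3: result = 53

The answer is 53.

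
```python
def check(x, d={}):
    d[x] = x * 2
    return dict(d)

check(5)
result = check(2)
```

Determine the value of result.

Step 1: Mutable default dict is shared across calls.
Step 2: First call adds 5: 10. Second call adds 2: 4.
Step 3: result = {5: 10, 2: 4}

The answer is {5: 10, 2: 4}.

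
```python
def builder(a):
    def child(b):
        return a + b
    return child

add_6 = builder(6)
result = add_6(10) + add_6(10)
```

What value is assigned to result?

Step 1: add_6 captures a = 6.
Step 2: add_6(10) = 6 + 10 = 16, called twice.
Step 3: result = 16 + 16 = 32

The answer is 32.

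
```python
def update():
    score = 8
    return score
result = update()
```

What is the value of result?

Step 1: update() defines score = 8 in its local scope.
Step 2: return score finds the local variable score = 8.
Step 3: result = 8

The answer is 8.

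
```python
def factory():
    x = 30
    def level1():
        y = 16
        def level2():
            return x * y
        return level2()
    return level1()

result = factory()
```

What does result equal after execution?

Step 1: x = 30 in factory. y = 16 in level1.
Step 2: level2() reads x = 30 and y = 16 from enclosing scopes.
Step 3: result = 30 * 16 = 480

The answer is 480.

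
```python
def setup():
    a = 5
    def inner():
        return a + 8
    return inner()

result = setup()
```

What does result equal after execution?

Step 1: setup() defines a = 5.
Step 2: inner() reads a = 5 from enclosing scope, returns 5 + 8 = 13.
Step 3: result = 13

The answer is 13.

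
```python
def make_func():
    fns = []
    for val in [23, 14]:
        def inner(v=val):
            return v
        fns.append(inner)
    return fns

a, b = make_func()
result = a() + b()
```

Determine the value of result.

Step 1: Default argument v=val captures val at each iteration.
Step 2: a() returns 23 (captured at first iteration), b() returns 14 (captured at second).
Step 3: result = 23 + 14 = 37

The answer is 37.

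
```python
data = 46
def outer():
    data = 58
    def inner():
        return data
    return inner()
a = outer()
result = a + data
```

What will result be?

Step 1: outer() has local data = 58. inner() reads from enclosing.
Step 2: outer() returns 58. Global data = 46 unchanged.
Step 3: result = 58 + 46 = 104

The answer is 104.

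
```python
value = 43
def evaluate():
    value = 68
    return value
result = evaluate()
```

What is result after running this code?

Step 1: Global value = 43.
Step 2: evaluate() creates local value = 68, shadowing the global.
Step 3: Returns local value = 68. result = 68

The answer is 68.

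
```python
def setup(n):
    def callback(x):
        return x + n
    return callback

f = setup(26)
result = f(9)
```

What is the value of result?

Step 1: setup(26) creates a closure that captures n = 26.
Step 2: f(9) calls the closure with x = 9, returning 9 + 26 = 35.
Step 3: result = 35

The answer is 35.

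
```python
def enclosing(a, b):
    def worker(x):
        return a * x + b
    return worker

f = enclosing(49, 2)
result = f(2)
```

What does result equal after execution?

Step 1: enclosing(49, 2) captures a = 49, b = 2.
Step 2: f(2) computes 49 * 2 + 2 = 100.
Step 3: result = 100

The answer is 100.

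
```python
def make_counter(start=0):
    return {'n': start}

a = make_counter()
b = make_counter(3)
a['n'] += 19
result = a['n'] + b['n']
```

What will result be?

Step 1: make_counter() returns a new dict each call (immutable default 0).
Step 2: a = {'n': 0}, b = {'n': 3}.
Step 3: a['n'] += 19 = 19. result = 19 + 3 = 22

The answer is 22.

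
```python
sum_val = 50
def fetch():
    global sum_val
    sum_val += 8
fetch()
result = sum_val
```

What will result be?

Step 1: sum_val = 50 globally.
Step 2: fetch() modifies global sum_val: sum_val += 8 = 58.
Step 3: result = 58

The answer is 58.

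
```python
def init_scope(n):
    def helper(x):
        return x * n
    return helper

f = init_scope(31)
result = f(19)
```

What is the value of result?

Step 1: init_scope(31) creates a closure capturing n = 31.
Step 2: f(19) computes 19 * 31 = 589.
Step 3: result = 589

The answer is 589.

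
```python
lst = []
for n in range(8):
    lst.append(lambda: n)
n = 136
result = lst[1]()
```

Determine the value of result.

Step 1: Lambdas capture the variable n by reference, not by value.
Step 2: After the loop, n is reassigned to 136.
Step 3: lst[1]() looks up the current n = 136. result = 136

The answer is 136.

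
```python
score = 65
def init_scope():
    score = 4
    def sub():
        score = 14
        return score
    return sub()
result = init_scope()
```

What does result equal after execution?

Step 1: Three scopes define score: global (65), init_scope (4), sub (14).
Step 2: sub() has its own local score = 14, which shadows both enclosing and global.
Step 3: result = 14 (local wins in LEGB)

The answer is 14.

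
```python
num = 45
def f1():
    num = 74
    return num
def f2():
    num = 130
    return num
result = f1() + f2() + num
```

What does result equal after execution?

Step 1: Each function shadows global num with its own local.
Step 2: f1() returns 74, f2() returns 130.
Step 3: Global num = 45 is unchanged. result = 74 + 130 + 45 = 249

The answer is 249.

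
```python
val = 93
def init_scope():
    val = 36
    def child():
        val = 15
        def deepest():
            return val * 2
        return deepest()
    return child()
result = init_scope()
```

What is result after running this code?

Step 1: deepest() looks up val through LEGB: not local, finds val = 15 in enclosing child().
Step 2: Returns 15 * 2 = 30.
Step 3: result = 30

The answer is 30.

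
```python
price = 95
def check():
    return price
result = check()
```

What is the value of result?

Step 1: price = 95 is defined in the global scope.
Step 2: check() looks up price. No local price exists, so Python checks the global scope via LEGB rule and finds price = 95.
Step 3: result = 95

The answer is 95.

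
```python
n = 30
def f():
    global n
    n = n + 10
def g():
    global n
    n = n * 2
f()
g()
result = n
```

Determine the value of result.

Step 1: n = 30.
Step 2: f() adds 10: n = 30 + 10 = 40.
Step 3: g() doubles: n = 40 * 2 = 80.
Step 4: result = 80

The answer is 80.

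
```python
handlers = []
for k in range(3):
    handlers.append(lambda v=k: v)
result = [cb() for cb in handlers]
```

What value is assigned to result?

Step 1: Default arg v=k captures k at each iteration.
Step 2: Each lambda has its own default: 0, 1, ..., 2.
Step 3: result = [0, 1, 2]

The answer is [0, 1, 2].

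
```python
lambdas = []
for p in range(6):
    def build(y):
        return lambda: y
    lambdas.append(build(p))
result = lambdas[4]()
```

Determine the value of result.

Step 1: build(p) creates a new scope capturing y = p at call time.
Step 2: lambdas[4] = build(4), so its lambda captures y = 4.
Step 3: result = 4 (closure factory fixes late binding)

The answer is 4.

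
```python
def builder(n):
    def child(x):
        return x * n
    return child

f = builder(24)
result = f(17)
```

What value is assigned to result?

Step 1: builder(24) creates a closure capturing n = 24.
Step 2: f(17) computes 17 * 24 = 408.
Step 3: result = 408

The answer is 408.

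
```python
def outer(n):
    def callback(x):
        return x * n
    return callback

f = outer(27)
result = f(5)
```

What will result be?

Step 1: outer(27) creates a closure capturing n = 27.
Step 2: f(5) computes 5 * 27 = 135.
Step 3: result = 135

The answer is 135.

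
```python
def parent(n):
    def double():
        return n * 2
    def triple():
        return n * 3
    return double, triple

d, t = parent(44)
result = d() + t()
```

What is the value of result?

Step 1: Both closures capture the same n = 44.
Step 2: d() = 44 * 2 = 88, t() = 44 * 3 = 132.
Step 3: result = 88 + 132 = 220

The answer is 220.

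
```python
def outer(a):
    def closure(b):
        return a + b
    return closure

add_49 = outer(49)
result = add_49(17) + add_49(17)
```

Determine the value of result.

Step 1: add_49 captures a = 49.
Step 2: add_49(17) = 49 + 17 = 66, called twice.
Step 3: result = 66 + 66 = 132

The answer is 132.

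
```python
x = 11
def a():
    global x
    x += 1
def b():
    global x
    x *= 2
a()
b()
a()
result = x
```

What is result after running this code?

Step 1: x = 11.
Step 2: a(): x = 11 + 1 = 12.
Step 3: b(): x = 12 * 2 = 24.
Step 4: a(): x = 24 + 1 = 25

The answer is 25.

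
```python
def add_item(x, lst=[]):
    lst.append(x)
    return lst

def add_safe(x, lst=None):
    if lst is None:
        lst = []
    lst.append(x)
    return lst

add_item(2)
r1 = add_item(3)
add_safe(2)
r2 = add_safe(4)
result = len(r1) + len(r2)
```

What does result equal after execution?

Step 1: add_item shares mutable default: after 2 calls, lst = [2, 3], len = 2.
Step 2: add_safe creates fresh list each time: r2 = [4], len = 1.
Step 3: result = 2 + 1 = 3

The answer is 3.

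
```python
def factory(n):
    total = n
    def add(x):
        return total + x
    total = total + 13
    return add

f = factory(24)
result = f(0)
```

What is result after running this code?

Step 1: factory(24) sets total = 24, then total = 24 + 13 = 37.
Step 2: Closures capture by reference, so add sees total = 37.
Step 3: f(0) returns 37 + 0 = 37

The answer is 37.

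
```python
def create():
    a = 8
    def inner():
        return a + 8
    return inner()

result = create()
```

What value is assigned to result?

Step 1: create() defines a = 8.
Step 2: inner() reads a = 8 from enclosing scope, returns 8 + 8 = 16.
Step 3: result = 16

The answer is 16.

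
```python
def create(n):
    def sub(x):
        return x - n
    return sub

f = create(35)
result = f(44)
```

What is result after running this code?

Step 1: create(35) creates a closure capturing n = 35.
Step 2: f(44) computes 44 - 35 = 9.
Step 3: result = 9

The answer is 9.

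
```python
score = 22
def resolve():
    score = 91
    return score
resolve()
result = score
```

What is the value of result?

Step 1: Global score = 22.
Step 2: resolve() creates local score = 91 (shadow, not modification).
Step 3: After resolve() returns, global score is unchanged. result = 22

The answer is 22.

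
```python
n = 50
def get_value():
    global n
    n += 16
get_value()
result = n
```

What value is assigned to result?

Step 1: n = 50 globally.
Step 2: get_value() modifies global n: n += 16 = 66.
Step 3: result = 66

The answer is 66.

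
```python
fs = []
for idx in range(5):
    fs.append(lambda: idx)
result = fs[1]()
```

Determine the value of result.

Step 1: The loop creates 5 lambdas, all referencing the same variable idx.
Step 2: After the loop, idx = 4 (final value).
Step 3: fs[1]() looks up idx at call time and finds 4. This is the late binding gotcha. result = 4

The answer is 4.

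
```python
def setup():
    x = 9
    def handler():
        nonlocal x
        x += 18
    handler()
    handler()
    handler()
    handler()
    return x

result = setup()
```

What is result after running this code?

Step 1: x starts at 9.
Step 2: handler() is called 4 times, each adding 18.
Step 3: x = 9 + 18 * 4 = 81

The answer is 81.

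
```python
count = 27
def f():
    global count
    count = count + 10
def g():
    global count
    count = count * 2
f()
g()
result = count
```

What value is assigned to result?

Step 1: count = 27.
Step 2: f() adds 10: count = 27 + 10 = 37.
Step 3: g() doubles: count = 37 * 2 = 74.
Step 4: result = 74

The answer is 74.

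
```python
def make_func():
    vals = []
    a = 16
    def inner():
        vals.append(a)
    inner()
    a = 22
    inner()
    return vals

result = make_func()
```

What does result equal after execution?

Step 1: a = 16. inner() appends current a to vals.
Step 2: First inner(): appends 16. Then a = 22.
Step 3: Second inner(): appends 22 (closure sees updated a). result = [16, 22]

The answer is [16, 22].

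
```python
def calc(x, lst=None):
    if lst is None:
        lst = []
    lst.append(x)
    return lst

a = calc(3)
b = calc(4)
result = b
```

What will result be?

Step 1: None default with guard creates a NEW list each call.
Step 2: a = [3] (fresh list). b = [4] (another fresh list).
Step 3: result = [4] (this is the fix for mutable default)

The answer is [4].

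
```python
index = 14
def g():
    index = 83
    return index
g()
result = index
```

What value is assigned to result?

Step 1: index = 14 globally.
Step 2: g() creates a LOCAL index = 83 (no global keyword!).
Step 3: The global index is unchanged. result = 14

The answer is 14.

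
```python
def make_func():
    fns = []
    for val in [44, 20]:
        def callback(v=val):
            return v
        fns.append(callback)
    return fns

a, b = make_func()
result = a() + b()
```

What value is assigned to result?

Step 1: Default argument v=val captures val at each iteration.
Step 2: a() returns 44 (captured at first iteration), b() returns 20 (captured at second).
Step 3: result = 44 + 20 = 64

The answer is 64.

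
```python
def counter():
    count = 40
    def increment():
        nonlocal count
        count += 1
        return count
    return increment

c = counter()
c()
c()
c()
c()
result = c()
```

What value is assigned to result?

Step 1: counter() creates closure with count = 40.
Step 2: Each c() call increments count via nonlocal. After 5 calls: 40 + 5 = 45.
Step 3: result = 45

The answer is 45.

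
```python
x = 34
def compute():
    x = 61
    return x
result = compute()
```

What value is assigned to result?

Step 1: Global x = 34.
Step 2: compute() creates local x = 61, shadowing the global.
Step 3: Returns local x = 61. result = 61

The answer is 61.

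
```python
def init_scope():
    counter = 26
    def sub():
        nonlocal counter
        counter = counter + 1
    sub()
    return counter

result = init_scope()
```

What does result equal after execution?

Step 1: init_scope() sets counter = 26.
Step 2: sub() uses nonlocal to modify counter in init_scope's scope: counter = 26 + 1 = 27.
Step 3: init_scope() returns the modified counter = 27

The answer is 27.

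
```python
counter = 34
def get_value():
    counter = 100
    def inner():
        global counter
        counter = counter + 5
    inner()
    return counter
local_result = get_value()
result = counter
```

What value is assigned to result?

Step 1: Global counter = 34. get_value() creates local counter = 100.
Step 2: inner() declares global counter and adds 5: global counter = 34 + 5 = 39.
Step 3: get_value() returns its local counter = 100 (unaffected by inner).
Step 4: result = global counter = 39

The answer is 39.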